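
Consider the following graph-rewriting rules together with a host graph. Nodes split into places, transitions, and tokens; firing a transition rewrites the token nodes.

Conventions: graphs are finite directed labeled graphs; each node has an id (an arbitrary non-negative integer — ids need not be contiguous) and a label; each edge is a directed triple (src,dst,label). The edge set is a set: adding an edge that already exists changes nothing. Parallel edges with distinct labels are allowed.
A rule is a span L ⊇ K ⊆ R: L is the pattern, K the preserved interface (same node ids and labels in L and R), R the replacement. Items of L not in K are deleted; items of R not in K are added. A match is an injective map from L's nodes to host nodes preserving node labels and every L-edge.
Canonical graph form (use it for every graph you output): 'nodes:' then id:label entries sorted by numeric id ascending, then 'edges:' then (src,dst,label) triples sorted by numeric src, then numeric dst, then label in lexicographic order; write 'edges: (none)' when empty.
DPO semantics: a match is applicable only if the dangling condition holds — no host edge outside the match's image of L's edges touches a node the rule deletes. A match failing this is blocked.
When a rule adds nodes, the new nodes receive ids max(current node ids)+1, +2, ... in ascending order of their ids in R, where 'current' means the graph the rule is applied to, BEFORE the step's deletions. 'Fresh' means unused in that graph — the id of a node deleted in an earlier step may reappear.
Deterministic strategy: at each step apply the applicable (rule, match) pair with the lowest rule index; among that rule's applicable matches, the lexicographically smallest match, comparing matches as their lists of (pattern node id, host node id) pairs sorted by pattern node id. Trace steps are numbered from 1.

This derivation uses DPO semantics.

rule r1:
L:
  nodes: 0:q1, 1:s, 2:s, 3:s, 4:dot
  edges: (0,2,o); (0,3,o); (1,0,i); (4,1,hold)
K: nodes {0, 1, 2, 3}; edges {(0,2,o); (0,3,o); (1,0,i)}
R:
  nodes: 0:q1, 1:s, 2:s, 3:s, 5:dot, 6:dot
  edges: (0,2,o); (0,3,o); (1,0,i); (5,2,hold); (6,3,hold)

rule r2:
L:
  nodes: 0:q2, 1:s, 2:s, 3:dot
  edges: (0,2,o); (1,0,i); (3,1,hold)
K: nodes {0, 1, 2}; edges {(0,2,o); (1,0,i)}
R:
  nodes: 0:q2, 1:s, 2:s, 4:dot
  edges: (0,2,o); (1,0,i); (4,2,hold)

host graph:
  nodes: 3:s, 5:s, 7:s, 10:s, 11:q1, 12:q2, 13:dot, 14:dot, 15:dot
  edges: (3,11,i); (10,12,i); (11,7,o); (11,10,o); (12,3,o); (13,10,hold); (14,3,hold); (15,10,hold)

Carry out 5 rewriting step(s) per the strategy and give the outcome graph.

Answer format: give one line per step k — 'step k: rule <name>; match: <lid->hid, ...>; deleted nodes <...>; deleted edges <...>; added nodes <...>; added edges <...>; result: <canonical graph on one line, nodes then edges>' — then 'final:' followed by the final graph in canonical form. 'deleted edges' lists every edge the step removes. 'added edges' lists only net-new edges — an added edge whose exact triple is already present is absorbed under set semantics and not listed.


step 1: rule r1; match: 0->11, 1->3, 2->7, 3->10, 4->14; deleted nodes 14; deleted edges (14,3,hold); added nodes 16, 17; added edges (16,7,hold); (17,10,hold); result: nodes: 3:s, 5:s, 7:s, 10:s, 11:q1, 12:q2, 13:dot, 15:dot, 16:dot, 17:dot edges: (3,11,i); (10,12,i); (11,7,o); (11,10,o); (12,3,o); (13,10,hold); (15,10,hold); (16,7,hold); (17,10,hold)
step 2: rule r2; match: 0->12, 1->10, 2->3, 3->13; deleted nodes 13; deleted edges (13,10,hold); added nodes 18; added edges (18,3,hold); result: nodes: 3:s, 5:s, 7:s, 10:s, 11:q1, 12:q2, 15:dot, 16:dot, 17:dot, 18:dot edges: (3,11,i); (10,12,i); (11,7,o); (11,10,o); (12,3,o); (15,10,hold); (16,7,hold); (17,10,hold); (18,3,hold)
step 3: rule r1; match: 0->11, 1->3, 2->7, 3->10, 4->18; deleted nodes 18; deleted edges (18,3,hold); added nodes 19, 20; added edges (19,7,hold); (20,10,hold); result: nodes: 3:s, 5:s, 7:s, 10:s, 11:q1, 12:q2, 15:dot, 16:dot, 17:dot, 19:dot, 20:dot edges: (3,11,i); (10,12,i); (11,7,o); (11,10,o); (12,3,o); (15,10,hold); (16,7,hold); (17,10,hold); (19,7,hold); (20,10,hold)
step 4: rule r2; match: 0->12, 1->10, 2->3, 3->15; deleted nodes 15; deleted edges (15,10,hold); added nodes 21; added edges (21,3,hold); result: nodes: 3:s, 5:s, 7:s, 10:s, 11:q1, 12:q2, 16:dot, 17:dot, 19:dot, 20:dot, 21:dot edges: (3,11,i); (10,12,i); (11,7,o); (11,10,o); (12,3,o); (16,7,hold); (17,10,hold); (19,7,hold); (20,10,hold); (21,3,hold)
step 5: rule r1; match: 0->11, 1->3, 2->7, 3->10, 4->21; deleted nodes 21; deleted edges (21,3,hold); added nodes 22, 23; added edges (22,7,hold); (23,10,hold); result: nodes: 3:s, 5:s, 7:s, 10:s, 11:q1, 12:q2, 16:dot, 17:dot, 19:dot, 20:dot, 22:dot, 23:dot edges: (3,11,i); (10,12,i); (11,7,o); (11,10,o); (12,3,o); (16,7,hold); (17,10,hold); (19,7,hold); (20,10,hold); (22,7,hold); (23,10,hold)
final:
nodes: 3:s, 5:s, 7:s, 10:s, 11:q1, 12:q2, 16:dot, 17:dot, 19:dot, 20:dot, 22:dot, 23:dot
edges: (3,11,i); (10,12,i); (11,7,o); (11,10,o); (12,3,o); (16,7,hold); (17,10,hold); (19,7,hold); (20,10,hold); (22,7,hold); (23,10,hold)


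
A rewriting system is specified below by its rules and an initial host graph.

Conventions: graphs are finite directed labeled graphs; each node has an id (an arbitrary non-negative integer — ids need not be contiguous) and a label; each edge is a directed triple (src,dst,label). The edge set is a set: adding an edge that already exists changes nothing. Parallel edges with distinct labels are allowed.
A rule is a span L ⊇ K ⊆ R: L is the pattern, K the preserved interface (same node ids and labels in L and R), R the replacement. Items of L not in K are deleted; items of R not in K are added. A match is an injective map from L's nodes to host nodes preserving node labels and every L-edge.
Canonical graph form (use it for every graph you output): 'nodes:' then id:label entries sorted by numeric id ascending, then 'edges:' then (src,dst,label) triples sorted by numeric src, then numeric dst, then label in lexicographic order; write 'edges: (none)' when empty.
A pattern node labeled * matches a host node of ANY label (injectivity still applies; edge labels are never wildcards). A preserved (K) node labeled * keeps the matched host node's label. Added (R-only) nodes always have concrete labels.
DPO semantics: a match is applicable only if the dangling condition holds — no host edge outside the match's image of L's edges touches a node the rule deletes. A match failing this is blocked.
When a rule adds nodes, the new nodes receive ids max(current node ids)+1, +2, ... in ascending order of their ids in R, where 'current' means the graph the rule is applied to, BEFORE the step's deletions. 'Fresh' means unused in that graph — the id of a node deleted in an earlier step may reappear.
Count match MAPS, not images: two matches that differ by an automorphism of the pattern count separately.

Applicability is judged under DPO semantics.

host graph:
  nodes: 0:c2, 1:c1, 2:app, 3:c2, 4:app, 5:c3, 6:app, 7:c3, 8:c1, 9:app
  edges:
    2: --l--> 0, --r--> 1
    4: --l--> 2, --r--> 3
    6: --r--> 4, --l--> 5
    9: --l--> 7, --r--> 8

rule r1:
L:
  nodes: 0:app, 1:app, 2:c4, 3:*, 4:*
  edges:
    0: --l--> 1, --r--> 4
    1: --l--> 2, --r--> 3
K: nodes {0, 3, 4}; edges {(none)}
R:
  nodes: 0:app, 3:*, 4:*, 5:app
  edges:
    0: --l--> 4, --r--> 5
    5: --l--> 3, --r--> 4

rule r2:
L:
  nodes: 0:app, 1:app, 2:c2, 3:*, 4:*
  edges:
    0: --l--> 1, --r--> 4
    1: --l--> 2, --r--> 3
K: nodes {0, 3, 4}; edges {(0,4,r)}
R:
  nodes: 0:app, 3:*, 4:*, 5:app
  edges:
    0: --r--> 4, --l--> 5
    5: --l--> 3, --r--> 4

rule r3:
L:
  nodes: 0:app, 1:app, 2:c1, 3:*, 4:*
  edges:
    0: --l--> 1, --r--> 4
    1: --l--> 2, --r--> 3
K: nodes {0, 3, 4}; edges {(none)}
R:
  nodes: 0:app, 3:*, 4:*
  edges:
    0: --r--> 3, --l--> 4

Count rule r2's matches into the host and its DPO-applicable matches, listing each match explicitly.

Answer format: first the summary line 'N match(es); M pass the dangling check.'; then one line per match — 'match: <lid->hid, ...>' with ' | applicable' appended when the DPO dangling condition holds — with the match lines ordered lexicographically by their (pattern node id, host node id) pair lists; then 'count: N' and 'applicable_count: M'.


1 match(es); 1 pass the dangling check.
match: 0->4, 1->2, 2->0, 3->1, 4->3 | applicable
count: 1
applicable_count: 1


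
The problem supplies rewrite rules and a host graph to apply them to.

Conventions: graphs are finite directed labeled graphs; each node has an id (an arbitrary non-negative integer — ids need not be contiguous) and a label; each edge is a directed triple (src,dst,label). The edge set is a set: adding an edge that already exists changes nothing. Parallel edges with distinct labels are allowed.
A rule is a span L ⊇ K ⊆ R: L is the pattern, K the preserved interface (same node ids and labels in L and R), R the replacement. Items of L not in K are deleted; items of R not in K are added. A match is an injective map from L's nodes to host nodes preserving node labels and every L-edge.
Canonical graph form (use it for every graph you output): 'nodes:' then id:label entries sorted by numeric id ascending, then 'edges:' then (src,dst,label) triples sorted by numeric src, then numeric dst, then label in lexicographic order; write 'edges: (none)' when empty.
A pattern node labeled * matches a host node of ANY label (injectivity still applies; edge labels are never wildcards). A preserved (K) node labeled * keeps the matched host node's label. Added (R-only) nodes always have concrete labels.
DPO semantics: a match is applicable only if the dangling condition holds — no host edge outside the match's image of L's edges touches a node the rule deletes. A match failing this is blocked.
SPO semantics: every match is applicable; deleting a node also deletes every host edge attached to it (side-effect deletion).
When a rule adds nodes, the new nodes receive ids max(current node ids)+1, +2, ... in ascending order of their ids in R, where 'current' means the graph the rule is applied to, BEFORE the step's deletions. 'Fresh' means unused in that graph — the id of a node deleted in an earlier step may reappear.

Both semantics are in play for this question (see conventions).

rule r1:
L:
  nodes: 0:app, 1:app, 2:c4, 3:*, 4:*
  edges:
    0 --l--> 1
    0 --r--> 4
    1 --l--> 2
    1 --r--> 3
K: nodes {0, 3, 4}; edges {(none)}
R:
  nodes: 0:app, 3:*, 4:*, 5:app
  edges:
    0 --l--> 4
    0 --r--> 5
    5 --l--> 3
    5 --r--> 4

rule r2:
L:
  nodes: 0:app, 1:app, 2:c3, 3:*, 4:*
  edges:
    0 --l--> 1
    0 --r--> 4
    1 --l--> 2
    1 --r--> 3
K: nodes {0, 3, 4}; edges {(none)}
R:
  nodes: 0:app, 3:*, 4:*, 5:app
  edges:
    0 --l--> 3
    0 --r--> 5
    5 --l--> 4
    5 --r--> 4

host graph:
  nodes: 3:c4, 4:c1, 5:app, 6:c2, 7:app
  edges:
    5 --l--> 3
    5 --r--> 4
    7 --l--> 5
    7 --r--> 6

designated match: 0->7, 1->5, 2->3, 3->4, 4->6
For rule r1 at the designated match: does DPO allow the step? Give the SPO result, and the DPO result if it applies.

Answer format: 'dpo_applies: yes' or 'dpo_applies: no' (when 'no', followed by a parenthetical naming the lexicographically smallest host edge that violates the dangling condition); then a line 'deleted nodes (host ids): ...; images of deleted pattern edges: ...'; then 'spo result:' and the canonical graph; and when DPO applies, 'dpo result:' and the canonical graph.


dpo_applies: yes
deleted nodes (host ids): 3, 5; images of deleted pattern edges: (5,3,l); (5,4,r); (7,5,l); (7,6,r)
spo result:
nodes: 4:c1, 6:c2, 7:app, 8:app
edges: (7,6,l); (7,8,r); (8,4,l); (8,6,r)
dpo result:
nodes: 4:c1, 6:c2, 7:app, 8:app
edges: (7,6,l); (7,8,r); (8,4,l); (8,6,r)


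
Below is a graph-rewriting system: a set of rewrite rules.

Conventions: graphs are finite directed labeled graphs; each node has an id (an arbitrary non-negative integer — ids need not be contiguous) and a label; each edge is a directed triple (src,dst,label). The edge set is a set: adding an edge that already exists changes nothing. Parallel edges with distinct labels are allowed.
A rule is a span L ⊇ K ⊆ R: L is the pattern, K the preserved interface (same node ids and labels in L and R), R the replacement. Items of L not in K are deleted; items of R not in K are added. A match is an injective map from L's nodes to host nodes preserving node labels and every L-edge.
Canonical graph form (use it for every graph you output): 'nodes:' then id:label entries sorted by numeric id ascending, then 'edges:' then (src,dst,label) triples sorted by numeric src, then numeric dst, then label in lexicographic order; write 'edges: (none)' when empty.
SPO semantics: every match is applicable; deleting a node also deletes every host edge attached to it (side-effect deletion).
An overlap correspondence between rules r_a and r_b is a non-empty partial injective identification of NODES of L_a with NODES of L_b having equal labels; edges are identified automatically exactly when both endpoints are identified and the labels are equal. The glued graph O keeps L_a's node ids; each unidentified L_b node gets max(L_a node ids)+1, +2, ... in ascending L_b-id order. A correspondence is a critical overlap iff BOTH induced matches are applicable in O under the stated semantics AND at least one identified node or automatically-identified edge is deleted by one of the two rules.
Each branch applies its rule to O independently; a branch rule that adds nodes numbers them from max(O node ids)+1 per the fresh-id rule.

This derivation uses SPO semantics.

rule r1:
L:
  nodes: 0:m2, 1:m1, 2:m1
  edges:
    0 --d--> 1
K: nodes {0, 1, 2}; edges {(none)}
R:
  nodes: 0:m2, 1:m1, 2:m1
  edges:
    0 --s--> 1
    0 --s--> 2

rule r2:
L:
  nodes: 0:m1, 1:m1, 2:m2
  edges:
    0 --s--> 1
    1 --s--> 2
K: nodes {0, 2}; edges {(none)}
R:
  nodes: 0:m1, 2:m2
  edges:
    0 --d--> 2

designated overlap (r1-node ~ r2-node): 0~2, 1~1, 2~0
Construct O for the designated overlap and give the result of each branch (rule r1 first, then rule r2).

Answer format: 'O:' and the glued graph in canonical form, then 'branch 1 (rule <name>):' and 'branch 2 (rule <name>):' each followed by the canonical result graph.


O:
nodes: 0:m2, 1:m1, 2:m1
edges: (0,1,d); (1,0,s); (2,1,s)
branch 1 (rule r1):
nodes: 0:m2, 1:m1, 2:m1
edges: (0,1,s); (0,2,s); (1,0,s); (2,1,s)
branch 2 (rule r2):
nodes: 0:m2, 2:m1
edges: (2,0,d)


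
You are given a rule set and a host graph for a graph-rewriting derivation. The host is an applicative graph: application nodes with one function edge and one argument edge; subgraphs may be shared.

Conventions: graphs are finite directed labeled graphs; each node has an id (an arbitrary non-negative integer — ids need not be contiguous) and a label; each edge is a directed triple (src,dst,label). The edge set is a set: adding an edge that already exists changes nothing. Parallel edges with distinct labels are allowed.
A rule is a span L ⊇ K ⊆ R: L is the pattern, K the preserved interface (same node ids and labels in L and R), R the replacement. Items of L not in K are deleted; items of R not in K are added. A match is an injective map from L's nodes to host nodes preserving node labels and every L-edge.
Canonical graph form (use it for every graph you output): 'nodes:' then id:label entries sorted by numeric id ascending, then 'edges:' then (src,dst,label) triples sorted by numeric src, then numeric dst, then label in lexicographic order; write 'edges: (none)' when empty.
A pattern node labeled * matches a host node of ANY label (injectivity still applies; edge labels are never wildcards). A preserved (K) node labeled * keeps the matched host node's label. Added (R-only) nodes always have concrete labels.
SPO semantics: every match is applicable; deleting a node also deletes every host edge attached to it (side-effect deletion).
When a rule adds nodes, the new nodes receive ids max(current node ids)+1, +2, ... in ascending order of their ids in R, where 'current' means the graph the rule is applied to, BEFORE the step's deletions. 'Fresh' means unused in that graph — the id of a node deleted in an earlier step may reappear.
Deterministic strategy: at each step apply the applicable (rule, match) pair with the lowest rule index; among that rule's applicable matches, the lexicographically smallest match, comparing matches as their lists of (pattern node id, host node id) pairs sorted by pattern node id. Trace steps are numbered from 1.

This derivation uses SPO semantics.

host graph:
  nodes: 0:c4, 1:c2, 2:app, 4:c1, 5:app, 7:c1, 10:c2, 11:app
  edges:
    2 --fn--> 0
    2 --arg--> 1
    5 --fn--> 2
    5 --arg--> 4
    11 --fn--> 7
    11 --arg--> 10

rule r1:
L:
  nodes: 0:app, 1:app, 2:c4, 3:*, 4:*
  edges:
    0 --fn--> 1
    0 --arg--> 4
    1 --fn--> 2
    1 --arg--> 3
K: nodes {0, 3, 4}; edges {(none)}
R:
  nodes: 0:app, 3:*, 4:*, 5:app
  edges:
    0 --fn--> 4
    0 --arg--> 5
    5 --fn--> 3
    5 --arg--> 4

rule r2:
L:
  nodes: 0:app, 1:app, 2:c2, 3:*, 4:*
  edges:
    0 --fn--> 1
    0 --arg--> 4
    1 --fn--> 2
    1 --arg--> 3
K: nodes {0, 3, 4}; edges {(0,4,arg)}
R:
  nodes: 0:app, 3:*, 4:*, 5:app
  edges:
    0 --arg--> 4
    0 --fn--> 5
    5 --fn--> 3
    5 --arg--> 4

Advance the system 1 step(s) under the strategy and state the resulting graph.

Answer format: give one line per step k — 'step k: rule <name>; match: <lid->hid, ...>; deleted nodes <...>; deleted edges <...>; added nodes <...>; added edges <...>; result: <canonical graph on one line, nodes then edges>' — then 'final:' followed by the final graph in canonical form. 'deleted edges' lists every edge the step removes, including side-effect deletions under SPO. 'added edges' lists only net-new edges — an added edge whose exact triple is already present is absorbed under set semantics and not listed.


step 1: rule r1; match: 0->5, 1->2, 2->0, 3->1, 4->4; deleted nodes 0, 2; deleted edges (2,0,fn); (2,1,arg); (5,2,fn); (5,4,arg); added nodes 12; added edges (5,4,fn); (5,12,arg); (12,1,fn); (12,4,arg); result: nodes: 1:c2, 4:c1, 5:app, 7:c1, 10:c2, 11:app, 12:app edges: (5,4,fn); (5,12,arg); (11,7,fn); (11,10,arg); (12,1,fn); (12,4,arg)
final:
nodes: 1:c2, 4:c1, 5:app, 7:c1, 10:c2, 11:app, 12:app
edges: (5,4,fn); (5,12,arg); (11,7,fn); (11,10,arg); (12,1,fn); (12,4,arg)


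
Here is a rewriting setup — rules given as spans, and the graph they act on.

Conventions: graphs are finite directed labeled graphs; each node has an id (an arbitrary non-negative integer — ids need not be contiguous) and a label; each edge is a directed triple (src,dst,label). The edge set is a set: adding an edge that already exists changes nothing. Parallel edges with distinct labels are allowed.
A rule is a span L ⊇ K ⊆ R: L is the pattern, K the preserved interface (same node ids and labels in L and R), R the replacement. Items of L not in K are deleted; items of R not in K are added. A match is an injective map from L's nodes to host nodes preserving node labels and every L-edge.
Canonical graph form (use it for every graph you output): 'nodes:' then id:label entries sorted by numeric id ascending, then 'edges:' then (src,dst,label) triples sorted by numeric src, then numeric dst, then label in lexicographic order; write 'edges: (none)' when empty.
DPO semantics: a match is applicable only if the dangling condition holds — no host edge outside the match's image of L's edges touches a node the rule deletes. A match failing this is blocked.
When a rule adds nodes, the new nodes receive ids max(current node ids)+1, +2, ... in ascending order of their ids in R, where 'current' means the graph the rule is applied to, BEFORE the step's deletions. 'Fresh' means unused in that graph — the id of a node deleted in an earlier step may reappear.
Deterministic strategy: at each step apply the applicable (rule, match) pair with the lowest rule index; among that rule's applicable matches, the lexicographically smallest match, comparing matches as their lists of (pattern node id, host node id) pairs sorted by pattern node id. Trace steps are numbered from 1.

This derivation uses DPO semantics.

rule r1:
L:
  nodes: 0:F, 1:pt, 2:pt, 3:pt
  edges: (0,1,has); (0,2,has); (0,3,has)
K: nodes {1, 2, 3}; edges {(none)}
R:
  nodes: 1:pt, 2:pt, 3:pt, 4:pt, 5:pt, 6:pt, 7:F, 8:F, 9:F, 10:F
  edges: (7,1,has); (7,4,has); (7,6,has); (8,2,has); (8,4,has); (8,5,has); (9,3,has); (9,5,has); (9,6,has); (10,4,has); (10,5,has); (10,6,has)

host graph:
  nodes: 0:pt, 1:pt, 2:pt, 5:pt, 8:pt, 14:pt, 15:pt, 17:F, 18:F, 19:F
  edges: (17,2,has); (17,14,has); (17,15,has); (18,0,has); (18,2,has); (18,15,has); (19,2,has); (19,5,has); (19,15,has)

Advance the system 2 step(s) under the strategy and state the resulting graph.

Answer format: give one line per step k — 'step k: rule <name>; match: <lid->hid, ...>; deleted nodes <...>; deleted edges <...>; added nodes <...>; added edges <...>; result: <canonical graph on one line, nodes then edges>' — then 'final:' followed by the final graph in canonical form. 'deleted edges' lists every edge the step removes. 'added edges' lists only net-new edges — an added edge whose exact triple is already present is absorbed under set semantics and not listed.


step 1: rule r1; match: 0->17, 1->2, 2->14, 3->15; deleted nodes 17; deleted edges (17,2,has); (17,14,has); (17,15,has); added nodes 20, 21, 22, 23, 24, 25, 26; added edges (23,2,has); (23,20,has); (23,22,has); (24,14,has); (24,20,has); (24,21,has); (25,15,has); (25,21,has); (25,22,has); (26,20,has); (26,21,has); (26,22,has); result: nodes: 0:pt, 1:pt, 2:pt, 5:pt, 8:pt, 14:pt, 15:pt, 18:F, 19:F, 20:pt, 21:pt, 22:pt, 23:F, 24:F, 25:F, 26:F edges: (18,0,has); (18,2,has); (18,15,has); (19,2,has); (19,5,has); (19,15,has); (23,2,has); (23,20,has); (23,22,has); (24,14,has); (24,20,has); (24,21,has); (25,15,has); (25,21,has); (25,22,has); (26,20,has); (26,21,has); (26,22,has)
step 2: rule r1; match: 0->18, 1->0, 2->2, 3->15; deleted nodes 18; deleted edges (18,0,has); (18,2,has); (18,15,has); added nodes 27, 28, 29, 30, 31, 32, 33; added edges (30,0,has); (30,27,has); (30,29,has); (31,2,has); (31,27,has); (31,28,has); (32,15,has); (32,28,has); (32,29,has); (33,27,has); (33,28,has); (33,29,has); result: nodes: 0:pt, 1:pt, 2:pt, 5:pt, 8:pt, 14:pt, 15:pt, 19:F, 20:pt, 21:pt, 22:pt, 23:F, 24:F, 25:F, 26:F, 27:pt, 28:pt, 29:pt, 30:F, 31:F, 32:F, 33:F edges: (19,2,has); (19,5,has); (19,15,has); (23,2,has); (23,20,has); (23,22,has); (24,14,has); (24,20,has); (24,21,has); (25,15,has); (25,21,has); (25,22,has); (26,20,has); (26,21,has); (26,22,has); (30,0,has); (30,27,has); (30,29,has); (31,2,has); (31,27,has); (31,28,has); (32,15,has); (32,28,has); (32,29,has); (33,27,has); (33,28,has); (33,29,has)
final:
nodes: 0:pt, 1:pt, 2:pt, 5:pt, 8:pt, 14:pt, 15:pt, 19:F, 20:pt, 21:pt, 22:pt, 23:F, 24:F, 25:F, 26:F, 27:pt, 28:pt, 29:pt, 30:F, 31:F, 32:F, 33:F
edges: (19,2,has); (19,5,has); (19,15,has); (23,2,has); (23,20,has); (23,22,has); (24,14,has); (24,20,has); (24,21,has); (25,15,has); (25,21,has); (25,22,has); (26,20,has); (26,21,has); (26,22,has); (30,0,has); (30,27,has); (30,29,has); (31,2,has); (31,27,has); (31,28,has); (32,15,has); (32,28,has); (32,29,has); (33,27,has); (33,28,has); (33,29,has)


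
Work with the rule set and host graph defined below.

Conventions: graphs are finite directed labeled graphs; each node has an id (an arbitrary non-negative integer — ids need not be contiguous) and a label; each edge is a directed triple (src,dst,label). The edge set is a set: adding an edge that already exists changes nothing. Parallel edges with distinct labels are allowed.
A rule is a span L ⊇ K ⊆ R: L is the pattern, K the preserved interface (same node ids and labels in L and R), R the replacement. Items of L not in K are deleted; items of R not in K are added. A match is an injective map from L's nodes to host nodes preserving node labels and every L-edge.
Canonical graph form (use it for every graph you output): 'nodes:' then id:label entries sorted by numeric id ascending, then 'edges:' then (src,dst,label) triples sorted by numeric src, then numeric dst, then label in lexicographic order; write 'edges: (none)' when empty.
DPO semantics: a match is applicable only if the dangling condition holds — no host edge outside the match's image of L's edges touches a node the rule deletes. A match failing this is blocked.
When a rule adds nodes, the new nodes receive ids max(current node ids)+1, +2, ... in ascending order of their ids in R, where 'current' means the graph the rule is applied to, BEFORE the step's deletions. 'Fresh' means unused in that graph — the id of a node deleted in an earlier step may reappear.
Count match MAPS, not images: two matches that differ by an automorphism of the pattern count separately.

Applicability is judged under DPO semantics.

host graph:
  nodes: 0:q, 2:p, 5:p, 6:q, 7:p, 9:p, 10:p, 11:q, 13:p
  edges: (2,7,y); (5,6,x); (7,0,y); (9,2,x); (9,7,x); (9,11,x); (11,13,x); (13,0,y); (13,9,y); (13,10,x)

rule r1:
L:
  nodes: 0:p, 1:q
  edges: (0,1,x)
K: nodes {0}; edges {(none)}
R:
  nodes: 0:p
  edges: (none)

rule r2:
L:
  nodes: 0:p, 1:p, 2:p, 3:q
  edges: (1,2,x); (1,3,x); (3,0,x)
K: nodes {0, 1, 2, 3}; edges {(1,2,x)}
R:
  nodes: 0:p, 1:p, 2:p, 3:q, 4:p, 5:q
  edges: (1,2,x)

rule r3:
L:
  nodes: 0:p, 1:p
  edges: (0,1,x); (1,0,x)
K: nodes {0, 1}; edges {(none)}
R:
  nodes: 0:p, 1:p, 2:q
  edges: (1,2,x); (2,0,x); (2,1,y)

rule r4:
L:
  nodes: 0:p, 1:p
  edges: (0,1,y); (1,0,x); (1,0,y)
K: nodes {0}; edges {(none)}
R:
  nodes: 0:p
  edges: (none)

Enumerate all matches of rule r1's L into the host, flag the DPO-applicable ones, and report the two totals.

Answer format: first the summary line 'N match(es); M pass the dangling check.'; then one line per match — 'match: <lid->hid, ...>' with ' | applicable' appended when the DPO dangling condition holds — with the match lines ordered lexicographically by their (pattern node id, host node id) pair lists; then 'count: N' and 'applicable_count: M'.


2 match(es); 1 pass the dangling check.
match: 0->5, 1->6 | applicable
match: 0->9, 1->11
count: 2
applicable_count: 1


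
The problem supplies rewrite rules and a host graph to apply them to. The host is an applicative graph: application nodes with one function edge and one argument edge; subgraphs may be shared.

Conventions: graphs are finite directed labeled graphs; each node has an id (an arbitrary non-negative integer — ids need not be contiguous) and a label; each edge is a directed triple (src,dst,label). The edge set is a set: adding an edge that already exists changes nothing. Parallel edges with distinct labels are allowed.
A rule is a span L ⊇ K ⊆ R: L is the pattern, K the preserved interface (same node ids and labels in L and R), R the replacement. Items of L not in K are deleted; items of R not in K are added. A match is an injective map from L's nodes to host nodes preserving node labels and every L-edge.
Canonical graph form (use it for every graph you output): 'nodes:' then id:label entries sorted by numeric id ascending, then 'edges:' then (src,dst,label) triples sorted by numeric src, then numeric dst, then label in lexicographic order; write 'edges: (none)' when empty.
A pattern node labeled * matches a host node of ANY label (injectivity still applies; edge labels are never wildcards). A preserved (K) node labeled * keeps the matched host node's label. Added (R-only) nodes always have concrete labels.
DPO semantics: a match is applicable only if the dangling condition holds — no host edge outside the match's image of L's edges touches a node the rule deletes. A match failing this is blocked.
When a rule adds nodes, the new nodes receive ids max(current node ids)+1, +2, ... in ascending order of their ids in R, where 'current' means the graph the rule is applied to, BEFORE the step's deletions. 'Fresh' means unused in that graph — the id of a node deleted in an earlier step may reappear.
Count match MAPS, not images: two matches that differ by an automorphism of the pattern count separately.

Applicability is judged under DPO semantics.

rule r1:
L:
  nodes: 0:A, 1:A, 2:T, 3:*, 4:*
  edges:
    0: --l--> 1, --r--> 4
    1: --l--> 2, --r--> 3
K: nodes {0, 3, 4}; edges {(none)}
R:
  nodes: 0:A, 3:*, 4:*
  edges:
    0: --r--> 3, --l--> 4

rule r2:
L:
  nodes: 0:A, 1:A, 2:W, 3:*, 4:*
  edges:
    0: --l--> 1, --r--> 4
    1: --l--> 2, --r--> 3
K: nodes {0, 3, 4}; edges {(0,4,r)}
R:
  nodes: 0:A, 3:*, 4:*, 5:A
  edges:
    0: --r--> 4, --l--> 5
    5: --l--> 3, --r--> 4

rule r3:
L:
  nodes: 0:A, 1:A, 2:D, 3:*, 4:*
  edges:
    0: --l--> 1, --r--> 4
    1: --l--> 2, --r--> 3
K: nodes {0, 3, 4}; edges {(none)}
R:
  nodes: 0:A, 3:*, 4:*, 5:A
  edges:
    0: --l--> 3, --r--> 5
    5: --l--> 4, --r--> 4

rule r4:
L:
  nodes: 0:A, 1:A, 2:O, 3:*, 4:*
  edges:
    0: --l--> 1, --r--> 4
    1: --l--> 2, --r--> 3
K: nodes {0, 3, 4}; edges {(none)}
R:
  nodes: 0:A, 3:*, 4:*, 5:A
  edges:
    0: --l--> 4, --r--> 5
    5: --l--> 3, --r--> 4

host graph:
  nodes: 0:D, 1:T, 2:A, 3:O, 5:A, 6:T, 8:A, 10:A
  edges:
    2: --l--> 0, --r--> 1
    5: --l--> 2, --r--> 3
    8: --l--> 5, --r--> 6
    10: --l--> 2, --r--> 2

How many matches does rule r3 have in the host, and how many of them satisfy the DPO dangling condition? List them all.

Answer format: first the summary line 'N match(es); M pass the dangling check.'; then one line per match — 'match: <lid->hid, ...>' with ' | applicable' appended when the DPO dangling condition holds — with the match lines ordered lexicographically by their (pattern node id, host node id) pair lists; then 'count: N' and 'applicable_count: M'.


1 match(es); 0 pass the dangling check.
match: 0->5, 1->2, 2->0, 3->1, 4->3
count: 1
applicable_count: 0


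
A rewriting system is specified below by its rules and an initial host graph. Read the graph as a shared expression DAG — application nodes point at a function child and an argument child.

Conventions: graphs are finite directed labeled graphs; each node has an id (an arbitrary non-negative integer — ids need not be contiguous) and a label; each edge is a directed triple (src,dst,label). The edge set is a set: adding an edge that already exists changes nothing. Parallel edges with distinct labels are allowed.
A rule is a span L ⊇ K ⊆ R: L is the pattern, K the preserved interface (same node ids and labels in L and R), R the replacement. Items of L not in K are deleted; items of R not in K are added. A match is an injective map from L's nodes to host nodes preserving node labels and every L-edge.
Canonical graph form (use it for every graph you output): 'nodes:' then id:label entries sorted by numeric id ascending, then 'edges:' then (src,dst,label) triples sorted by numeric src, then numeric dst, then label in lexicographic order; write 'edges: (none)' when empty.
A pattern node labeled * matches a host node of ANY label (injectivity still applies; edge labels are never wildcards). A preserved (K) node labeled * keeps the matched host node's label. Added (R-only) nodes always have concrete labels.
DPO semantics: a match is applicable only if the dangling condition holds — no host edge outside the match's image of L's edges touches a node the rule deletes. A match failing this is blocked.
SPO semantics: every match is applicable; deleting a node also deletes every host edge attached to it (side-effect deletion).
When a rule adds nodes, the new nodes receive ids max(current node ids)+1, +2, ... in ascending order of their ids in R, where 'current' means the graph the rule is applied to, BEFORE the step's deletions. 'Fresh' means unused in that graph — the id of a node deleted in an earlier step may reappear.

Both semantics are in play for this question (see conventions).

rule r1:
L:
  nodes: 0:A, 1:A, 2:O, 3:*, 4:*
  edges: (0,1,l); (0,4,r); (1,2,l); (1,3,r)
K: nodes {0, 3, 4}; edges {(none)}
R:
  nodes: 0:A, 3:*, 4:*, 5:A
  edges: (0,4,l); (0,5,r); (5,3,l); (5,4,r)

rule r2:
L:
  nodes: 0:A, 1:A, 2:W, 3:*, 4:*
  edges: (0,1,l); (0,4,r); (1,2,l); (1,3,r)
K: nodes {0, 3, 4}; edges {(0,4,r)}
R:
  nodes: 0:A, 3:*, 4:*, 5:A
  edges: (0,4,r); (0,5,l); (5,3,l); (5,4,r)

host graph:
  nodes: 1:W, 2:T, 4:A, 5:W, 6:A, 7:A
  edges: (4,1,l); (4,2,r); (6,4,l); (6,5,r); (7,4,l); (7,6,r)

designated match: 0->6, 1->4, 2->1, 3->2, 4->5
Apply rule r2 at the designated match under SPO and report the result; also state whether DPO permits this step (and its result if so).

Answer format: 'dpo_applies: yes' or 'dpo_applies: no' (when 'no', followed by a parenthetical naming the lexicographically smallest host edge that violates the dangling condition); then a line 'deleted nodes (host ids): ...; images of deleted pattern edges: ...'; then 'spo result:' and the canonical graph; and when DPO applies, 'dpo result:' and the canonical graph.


dpo_applies: no
(the rule deletes node 4, which keeps host edge (7,4,l) outside the match image — the dangling condition fails, DPO blocks; SPO proceeds and side-deletes such edges)
deleted nodes (host ids): 1, 4; images of deleted pattern edges: (4,1,l); (4,2,r); (6,4,l)
spo result:
nodes: 2:T, 5:W, 6:A, 7:A, 8:A
edges: (6,5,r); (6,8,l); (7,6,r); (8,2,l); (8,5,r)


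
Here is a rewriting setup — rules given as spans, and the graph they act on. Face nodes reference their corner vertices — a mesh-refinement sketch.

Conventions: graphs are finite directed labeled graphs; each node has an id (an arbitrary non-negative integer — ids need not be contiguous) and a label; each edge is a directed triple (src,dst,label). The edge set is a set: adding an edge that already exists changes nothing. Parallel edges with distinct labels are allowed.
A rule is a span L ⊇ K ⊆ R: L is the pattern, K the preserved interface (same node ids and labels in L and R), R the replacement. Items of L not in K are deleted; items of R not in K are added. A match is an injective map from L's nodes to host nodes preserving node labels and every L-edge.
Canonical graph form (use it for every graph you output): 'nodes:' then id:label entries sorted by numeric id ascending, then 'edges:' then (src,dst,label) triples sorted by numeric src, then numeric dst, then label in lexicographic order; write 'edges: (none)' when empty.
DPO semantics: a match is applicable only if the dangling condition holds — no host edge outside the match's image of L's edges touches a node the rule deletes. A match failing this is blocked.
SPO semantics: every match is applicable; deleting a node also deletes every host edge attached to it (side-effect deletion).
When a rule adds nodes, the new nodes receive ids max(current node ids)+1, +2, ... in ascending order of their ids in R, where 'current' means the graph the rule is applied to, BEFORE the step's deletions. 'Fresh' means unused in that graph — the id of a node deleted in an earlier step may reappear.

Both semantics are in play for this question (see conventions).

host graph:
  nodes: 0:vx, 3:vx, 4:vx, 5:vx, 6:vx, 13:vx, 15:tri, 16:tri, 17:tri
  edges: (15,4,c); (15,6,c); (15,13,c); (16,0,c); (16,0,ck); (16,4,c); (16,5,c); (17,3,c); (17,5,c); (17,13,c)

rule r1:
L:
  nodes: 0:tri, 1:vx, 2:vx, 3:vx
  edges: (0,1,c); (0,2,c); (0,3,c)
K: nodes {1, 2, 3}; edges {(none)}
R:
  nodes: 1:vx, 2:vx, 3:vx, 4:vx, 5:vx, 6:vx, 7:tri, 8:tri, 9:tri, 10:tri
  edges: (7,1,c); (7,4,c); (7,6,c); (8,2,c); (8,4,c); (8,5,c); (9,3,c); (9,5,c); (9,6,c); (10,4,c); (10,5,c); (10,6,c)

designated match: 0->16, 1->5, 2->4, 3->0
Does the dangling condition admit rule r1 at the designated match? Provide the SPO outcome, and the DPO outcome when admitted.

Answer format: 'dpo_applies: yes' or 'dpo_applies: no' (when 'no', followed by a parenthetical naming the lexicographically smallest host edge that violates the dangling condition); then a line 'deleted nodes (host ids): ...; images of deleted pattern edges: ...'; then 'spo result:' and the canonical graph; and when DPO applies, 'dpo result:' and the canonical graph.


dpo_applies: no
(the rule deletes node 16, which keeps host edge (16,0,ck) outside the match image — the dangling condition fails, DPO blocks; SPO proceeds and side-deletes such edges)
deleted nodes (host ids): 16; images of deleted pattern edges: (16,0,c); (16,4,c); (16,5,c)
spo result:
nodes: 0:vx, 3:vx, 4:vx, 5:vx, 6:vx, 13:vx, 15:tri, 17:tri, 18:vx, 19:vx, 20:vx, 21:tri, 22:tri, 23:tri, 24:tri
edges: (15,4,c); (15,6,c); (15,13,c); (17,3,c); (17,5,c); (17,13,c); (21,5,c); (21,18,c); (21,20,c); (22,4,c); (22,18,c); (22,19,c); (23,0,c); (23,19,c); (23,20,c); (24,18,c); (24,19,c); (24,20,c)


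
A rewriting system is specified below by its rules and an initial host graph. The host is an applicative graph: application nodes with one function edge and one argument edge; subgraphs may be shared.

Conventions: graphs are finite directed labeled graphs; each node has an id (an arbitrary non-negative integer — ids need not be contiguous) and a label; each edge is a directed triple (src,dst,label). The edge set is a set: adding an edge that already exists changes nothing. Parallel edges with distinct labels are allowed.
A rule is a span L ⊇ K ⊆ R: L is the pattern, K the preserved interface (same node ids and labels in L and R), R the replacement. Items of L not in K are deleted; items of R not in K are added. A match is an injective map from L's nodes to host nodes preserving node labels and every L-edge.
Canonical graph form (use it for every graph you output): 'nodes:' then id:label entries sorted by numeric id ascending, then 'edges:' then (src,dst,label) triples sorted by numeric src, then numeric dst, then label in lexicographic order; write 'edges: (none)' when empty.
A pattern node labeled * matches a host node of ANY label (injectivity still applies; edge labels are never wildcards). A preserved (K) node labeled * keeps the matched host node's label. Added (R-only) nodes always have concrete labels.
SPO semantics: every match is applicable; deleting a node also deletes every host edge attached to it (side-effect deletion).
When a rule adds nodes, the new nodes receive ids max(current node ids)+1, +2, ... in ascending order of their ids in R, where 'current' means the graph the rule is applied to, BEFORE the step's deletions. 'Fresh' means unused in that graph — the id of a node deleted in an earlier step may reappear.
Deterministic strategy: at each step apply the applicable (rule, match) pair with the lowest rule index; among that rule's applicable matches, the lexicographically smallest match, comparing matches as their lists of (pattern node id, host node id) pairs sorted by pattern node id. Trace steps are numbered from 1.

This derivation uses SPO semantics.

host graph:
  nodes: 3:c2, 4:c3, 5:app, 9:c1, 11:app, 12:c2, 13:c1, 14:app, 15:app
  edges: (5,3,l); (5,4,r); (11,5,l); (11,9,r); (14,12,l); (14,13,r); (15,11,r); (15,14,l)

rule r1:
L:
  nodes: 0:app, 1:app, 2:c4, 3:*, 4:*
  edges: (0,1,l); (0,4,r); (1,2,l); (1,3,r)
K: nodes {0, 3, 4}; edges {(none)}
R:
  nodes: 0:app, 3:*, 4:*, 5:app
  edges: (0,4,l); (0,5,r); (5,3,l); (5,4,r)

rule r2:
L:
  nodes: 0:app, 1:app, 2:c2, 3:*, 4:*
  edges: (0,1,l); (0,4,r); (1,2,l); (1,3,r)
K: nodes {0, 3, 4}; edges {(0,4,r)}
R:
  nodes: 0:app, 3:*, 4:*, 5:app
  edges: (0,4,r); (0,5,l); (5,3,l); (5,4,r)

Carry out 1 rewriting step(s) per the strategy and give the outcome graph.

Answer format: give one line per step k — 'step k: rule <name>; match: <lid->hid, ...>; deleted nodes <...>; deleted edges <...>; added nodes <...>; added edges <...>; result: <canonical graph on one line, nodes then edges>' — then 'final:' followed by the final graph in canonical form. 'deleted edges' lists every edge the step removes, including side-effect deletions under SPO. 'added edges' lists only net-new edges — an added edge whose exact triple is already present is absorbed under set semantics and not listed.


step 1: rule r2; match: 0->11, 1->5, 2->3, 3->4, 4->9; deleted nodes 3, 5; deleted edges (5,3,l); (5,4,r); (11,5,l); added nodes 16; added edges (11,16,l); (16,4,l); (16,9,r); result: nodes: 4:c3, 9:c1, 11:app, 12:c2, 13:c1, 14:app, 15:app, 16:app edges: (11,9,r); (11,16,l); (14,12,l); (14,13,r); (15,11,r); (15,14,l); (16,4,l); (16,9,r)
final:
nodes: 4:c3, 9:c1, 11:app, 12:c2, 13:c1, 14:app, 15:app, 16:app
edges: (11,9,r); (11,16,l); (14,12,l); (14,13,r); (15,11,r); (15,14,l); (16,4,l); (16,9,r)


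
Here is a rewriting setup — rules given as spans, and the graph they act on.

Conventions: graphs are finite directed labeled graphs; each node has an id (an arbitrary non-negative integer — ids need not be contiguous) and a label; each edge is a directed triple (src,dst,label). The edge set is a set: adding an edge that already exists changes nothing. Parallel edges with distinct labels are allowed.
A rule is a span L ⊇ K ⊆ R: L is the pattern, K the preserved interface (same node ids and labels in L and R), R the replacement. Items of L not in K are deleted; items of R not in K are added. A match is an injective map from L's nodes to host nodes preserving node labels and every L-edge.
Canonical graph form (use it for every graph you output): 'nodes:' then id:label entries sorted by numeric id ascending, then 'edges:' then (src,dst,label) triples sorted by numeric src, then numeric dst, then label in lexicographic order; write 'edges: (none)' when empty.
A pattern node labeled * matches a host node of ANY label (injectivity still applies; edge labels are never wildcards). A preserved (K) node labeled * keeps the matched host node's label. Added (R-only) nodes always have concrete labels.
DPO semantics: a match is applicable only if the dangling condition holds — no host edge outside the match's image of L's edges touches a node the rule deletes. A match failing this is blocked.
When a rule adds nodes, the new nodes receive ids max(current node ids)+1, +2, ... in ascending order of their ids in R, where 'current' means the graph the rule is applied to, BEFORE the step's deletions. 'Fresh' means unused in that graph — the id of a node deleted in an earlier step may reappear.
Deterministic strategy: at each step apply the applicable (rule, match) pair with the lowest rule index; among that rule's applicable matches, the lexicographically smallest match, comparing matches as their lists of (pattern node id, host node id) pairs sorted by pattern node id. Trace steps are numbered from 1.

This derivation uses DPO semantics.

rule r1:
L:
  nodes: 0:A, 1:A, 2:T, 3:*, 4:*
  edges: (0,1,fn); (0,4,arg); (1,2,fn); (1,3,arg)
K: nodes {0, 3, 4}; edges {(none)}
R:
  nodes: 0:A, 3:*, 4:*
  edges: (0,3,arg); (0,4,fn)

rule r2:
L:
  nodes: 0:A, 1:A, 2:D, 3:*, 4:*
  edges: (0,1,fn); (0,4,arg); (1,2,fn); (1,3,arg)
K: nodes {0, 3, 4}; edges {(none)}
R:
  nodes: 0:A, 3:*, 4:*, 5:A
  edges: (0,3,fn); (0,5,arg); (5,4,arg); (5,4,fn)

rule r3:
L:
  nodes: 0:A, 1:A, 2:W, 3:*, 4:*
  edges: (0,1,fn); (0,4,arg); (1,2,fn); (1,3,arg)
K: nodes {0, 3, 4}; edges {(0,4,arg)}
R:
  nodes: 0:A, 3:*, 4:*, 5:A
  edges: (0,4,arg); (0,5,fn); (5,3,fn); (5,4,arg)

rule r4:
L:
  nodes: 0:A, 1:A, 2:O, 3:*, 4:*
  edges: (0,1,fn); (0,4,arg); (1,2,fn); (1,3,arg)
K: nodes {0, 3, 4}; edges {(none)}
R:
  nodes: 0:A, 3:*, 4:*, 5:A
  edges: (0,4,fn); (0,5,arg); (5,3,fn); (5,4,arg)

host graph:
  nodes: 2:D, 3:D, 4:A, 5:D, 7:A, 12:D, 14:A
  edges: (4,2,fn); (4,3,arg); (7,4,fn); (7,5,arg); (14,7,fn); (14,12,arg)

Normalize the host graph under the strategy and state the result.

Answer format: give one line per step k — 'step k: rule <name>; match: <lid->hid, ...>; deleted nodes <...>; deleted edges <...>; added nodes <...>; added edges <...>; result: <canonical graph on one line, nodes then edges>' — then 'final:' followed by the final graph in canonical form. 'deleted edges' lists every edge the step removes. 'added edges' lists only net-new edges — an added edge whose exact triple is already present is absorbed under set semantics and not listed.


step 1: rule r2; match: 0->7, 1->4, 2->2, 3->3, 4->5; deleted nodes 2, 4; deleted edges (4,2,fn); (4,3,arg); (7,4,fn); (7,5,arg); added nodes 15; added edges (7,3,fn); (7,15,arg); (15,5,arg); (15,5,fn); result: nodes: 3:D, 5:D, 7:A, 12:D, 14:A, 15:A edges: (7,3,fn); (7,15,arg); (14,7,fn); (14,12,arg); (15,5,arg); (15,5,fn)
step 2: rule r2; match: 0->14, 1->7, 2->3, 3->15, 4->12; deleted nodes 3, 7; deleted edges (7,3,fn); (7,15,arg); (14,7,fn); (14,12,arg); added nodes 16; added edges (14,15,fn); (14,16,arg); (16,12,arg); (16,12,fn); result: nodes: 5:D, 12:D, 14:A, 15:A, 16:A edges: (14,15,fn); (14,16,arg); (15,5,arg); (15,5,fn); (16,12,arg); (16,12,fn)
final:
nodes: 5:D, 12:D, 14:A, 15:A, 16:A
edges: (14,15,fn); (14,16,arg); (15,5,arg); (15,5,fn); (16,12,arg); (16,12,fn)
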